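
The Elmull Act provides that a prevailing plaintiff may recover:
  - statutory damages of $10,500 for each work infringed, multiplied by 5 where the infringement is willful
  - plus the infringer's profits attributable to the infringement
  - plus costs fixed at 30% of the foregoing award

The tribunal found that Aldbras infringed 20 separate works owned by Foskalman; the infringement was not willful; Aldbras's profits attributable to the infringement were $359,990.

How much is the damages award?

Statutory damages: 20 × $10,500 = $210,000
Infringement not willful: no ×5 enhancement.
Combined award: $210,000 + $359,990 = $569,990
Costs: 30% of $569,990 = $170,997
Award plus costs: $569,990 + $170,997 = $740,987

$740,987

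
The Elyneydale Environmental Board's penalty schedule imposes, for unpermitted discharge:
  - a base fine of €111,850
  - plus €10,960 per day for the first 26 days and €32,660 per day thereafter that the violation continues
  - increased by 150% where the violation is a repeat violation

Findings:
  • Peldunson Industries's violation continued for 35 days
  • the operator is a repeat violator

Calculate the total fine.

First 26 days: 26 × €10,960 = €284,960
Remaining days: (35 − 26) × €32,660 = €293,940
Per-day component: €284,960 + €293,940 = €578,900
Base plus per-day: €111,850 + €578,900 = €690,750
Enhancement: 150% of €690,750 = €1,036,125
Enhanced fine: €690,750 + €1,036,125 = €1,726,875

€1,726,875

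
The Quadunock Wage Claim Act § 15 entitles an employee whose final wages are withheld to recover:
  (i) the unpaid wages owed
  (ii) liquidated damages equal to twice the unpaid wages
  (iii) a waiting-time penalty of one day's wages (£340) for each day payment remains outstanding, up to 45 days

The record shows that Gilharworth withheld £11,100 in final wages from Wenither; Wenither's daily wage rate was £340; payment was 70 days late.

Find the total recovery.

Doubled: 2 × £11,100 = £22,200
Penalty days: min(70, 45) = 45
Waiting-time penalty: 45 × £340 = £15,300
Total award: £11,100 + £22,200 + £15,300 = £48,600

£48,600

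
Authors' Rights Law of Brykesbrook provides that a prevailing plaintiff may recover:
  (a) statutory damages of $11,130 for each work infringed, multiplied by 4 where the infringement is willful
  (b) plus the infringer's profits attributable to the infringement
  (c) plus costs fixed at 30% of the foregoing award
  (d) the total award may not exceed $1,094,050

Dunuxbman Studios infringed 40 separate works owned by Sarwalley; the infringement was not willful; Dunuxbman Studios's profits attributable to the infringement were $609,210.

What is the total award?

Statutory damages: 40 × $11,130 = $445,200
Infringement not willful: no ×4 enhancement.
Combined award: $445,200 + $609,210 = $1,054,410
Costs: 30% of $1,054,410 = $316,323
Award plus costs: $1,054,410 + $316,323 = $1,370,733
Cap at $1,094,050: $1,370,733 exceeds the cap → $1,094,050

Award: $1,094,050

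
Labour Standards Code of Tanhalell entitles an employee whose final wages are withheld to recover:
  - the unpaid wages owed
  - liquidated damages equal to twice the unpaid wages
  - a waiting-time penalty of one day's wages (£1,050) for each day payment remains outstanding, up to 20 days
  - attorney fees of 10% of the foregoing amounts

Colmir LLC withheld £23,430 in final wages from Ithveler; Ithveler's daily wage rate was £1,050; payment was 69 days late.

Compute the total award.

Doubled: 2 × £23,430 = £46,860
Penalty days: min(69, 20) = 20
Waiting-time penalty: 20 × £1,050 = £21,000
Subtotal: £23,430 + £46,860 + £21,000 = £91,290
Attorney fees: 10% of £91,290 = £9,129
Total award: £91,290 + £9,129 = £100,419

£100,419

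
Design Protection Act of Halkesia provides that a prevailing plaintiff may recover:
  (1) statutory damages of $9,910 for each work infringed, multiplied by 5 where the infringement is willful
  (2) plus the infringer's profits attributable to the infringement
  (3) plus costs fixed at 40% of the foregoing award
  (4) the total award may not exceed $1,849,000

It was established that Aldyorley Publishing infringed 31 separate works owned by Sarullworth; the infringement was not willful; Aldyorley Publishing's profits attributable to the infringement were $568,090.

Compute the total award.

Statutory damages: 31 × $9,910 = $307,210
Infringement not willful: no ×5 enhancement.
Combined award: $307,210 + $568,090 = $875,300
Costs: 40% of $875,300 = $350,120
Award plus costs: $875,300 + $350,120 = $1,225,420
Cap at $1,849,000: $1,225,420 is within the cap, no reduction.

$1,225,420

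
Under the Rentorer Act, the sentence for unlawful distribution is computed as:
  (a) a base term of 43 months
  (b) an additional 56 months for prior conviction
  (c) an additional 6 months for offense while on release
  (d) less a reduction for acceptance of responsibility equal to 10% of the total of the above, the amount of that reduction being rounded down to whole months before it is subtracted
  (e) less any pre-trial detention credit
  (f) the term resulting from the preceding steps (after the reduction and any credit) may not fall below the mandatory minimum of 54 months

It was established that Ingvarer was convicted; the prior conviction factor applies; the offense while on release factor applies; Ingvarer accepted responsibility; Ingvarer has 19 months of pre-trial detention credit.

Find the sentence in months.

76 months

Prior conviction enhancement: +56 months
Offense while on release enhancement: +6 months
Adjusted term: 43 months + 56 months + 6 months = 105 months
Acceptance of responsibility reduction: 10% of 105 months = 10 months (rounded down)
After reduction: 105 − 10 = 95 months
Less pre-trial detention credit: 95 months − 19 months = 76 months
Minimum 54 months: 76 months meets the minimum, no increase.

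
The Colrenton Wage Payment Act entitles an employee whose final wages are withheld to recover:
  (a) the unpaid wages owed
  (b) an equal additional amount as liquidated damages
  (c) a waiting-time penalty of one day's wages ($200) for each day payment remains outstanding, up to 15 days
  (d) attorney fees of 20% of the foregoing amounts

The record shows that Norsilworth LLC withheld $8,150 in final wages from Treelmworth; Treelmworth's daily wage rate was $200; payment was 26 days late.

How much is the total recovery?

$23,160

Liquidated damages (equal amount): $8,150
Penalty days: min(26, 15) = 15
Waiting-time penalty: 15 × $200 = $3,000
Subtotal: $8,150 + $8,150 + $3,000 = $19,300
Attorney fees: 20% of $19,300 = $3,860
Total award: $19,300 + $3,860 = $23,160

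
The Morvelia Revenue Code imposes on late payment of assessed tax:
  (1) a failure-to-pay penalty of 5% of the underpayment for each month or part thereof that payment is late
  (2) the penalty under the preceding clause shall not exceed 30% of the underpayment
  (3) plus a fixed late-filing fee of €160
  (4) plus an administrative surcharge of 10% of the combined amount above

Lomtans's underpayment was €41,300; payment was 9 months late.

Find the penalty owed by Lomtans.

€13,805

Accrued rate: 5% × 9 = 45%, capped at 30% → 30%
Failure-to-pay penalty: 30% of €41,300 = €12,390
Penalty before surcharge: €12,390 + €160 = €12,550
Administrative surcharge: 10% of €12,550 = €1,255
Total penalty: €12,550 + €1,255 = €13,805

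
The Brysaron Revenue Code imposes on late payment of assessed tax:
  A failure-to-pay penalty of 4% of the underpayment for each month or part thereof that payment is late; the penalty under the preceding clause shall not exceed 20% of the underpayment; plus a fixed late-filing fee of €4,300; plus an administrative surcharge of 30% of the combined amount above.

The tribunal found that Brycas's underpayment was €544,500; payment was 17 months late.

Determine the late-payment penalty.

€147,160

Accrued rate: 4% × 17 = 68%, capped at 20% → 20%
Failure-to-pay penalty: 20% of €544,500 = €108,900
Penalty before surcharge: €108,900 + €4,300 = €113,200
Administrative surcharge: 30% of €113,200 = €33,960
Total penalty: €113,200 + €33,960 = €147,160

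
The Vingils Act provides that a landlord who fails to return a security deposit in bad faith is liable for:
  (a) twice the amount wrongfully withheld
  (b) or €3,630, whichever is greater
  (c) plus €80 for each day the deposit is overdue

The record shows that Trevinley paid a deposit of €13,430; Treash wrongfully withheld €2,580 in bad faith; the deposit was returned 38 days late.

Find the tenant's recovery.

Doubled: 2 × €2,580 = €5,160
Minimum €3,630: €5,160 meets the minimum, no increase.
Late-return penalty: 38 × €80 = €3,040
Damages plus late penalty: €5,160 + €3,040 = €8,200

Recovery: €8,200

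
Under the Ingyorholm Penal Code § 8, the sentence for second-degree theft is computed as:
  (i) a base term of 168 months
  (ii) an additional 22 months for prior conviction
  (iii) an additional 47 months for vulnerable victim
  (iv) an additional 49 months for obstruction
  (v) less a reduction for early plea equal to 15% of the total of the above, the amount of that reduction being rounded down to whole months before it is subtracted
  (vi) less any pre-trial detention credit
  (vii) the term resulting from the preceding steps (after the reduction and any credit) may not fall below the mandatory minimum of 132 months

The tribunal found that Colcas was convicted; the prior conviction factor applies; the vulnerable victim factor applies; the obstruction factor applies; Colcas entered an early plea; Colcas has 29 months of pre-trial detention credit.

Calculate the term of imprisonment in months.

Prior conviction enhancement: +22 months
Vulnerable victim enhancement: +47 months
Obstruction enhancement: +49 months
Adjusted term: 168 months + 22 months + 47 months + 49 months = 286 months
Early plea reduction: 15% of 286 months = 42 months (rounded down)
After reduction: 286 − 42 = 244 months
Less pre-trial detention credit: 244 months − 29 months = 215 months
Minimum 132 months: 215 months meets the minimum, no increase.

215 months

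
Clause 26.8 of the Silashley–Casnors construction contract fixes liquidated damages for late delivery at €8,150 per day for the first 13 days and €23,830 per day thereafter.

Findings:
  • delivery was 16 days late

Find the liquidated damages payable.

First 13 days: 13 × €8,150 = €105,950
Remaining days: (16 − 13) × €23,830 = €71,490
Accrued per-day damages: €105,950 + €71,490 = €177,440

€177,440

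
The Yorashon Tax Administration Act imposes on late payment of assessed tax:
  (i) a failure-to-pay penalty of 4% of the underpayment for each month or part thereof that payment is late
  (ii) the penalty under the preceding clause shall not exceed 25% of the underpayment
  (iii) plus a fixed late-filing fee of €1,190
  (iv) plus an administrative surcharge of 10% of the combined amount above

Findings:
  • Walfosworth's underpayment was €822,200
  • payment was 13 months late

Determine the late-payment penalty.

€227,414

Accrued rate: 4% × 13 = 52%, capped at 25% → 25%
Failure-to-pay penalty: 25% of €822,200 = €205,550
Penalty before surcharge: €205,550 + €1,190 = €206,740
Administrative surcharge: 10% of €206,740 = €20,674
Total penalty: €206,740 + €20,674 = €227,414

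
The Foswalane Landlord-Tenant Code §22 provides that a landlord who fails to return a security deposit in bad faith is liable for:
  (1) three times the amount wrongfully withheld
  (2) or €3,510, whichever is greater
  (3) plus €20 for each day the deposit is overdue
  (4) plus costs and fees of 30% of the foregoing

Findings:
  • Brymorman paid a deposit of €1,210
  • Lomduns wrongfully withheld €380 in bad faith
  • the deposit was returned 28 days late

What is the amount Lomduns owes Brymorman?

Trebled: 3 × €380 = €1,140
Minimum €3,510: €1,140 is below the minimum → €3,510
Late-return penalty: 28 × €20 = €560
Damages plus late penalty: €3,510 + €560 = €4,070
Costs and fees: 30% of €4,070 = €1,221
Total recovery: €4,070 + €1,221 = €5,291

€5,291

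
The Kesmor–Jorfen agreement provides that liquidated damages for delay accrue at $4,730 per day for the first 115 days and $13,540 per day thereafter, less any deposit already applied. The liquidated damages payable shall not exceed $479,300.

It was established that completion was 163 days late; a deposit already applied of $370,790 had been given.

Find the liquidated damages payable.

First 115 days: 115 × $4,730 = $543,950
Remaining days: (163 − 115) × $13,540 = $649,920
Accrued per-day damages: $543,950 + $649,920 = $1,193,870
Less deposit already applied: $1,193,870 − $370,790 = $823,080
Cap at $479,300: $823,080 exceeds the cap → $479,300

$479,300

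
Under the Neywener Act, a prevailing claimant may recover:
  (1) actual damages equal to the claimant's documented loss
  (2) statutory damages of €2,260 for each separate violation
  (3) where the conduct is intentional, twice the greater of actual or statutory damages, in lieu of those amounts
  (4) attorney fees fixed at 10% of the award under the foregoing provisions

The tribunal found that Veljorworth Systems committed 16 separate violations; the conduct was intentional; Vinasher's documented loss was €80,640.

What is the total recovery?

€177,408

Statutory damages: 16 × €2,260 = €36,160
Greater of actual damages (€80,640) or statutory damages (€36,160): €80,640
Doubled: 2 × €80,640 = €161,280
Attorney fees: 10% of €161,280 = €16,128
Total recovery: €161,280 + €16,128 = €177,408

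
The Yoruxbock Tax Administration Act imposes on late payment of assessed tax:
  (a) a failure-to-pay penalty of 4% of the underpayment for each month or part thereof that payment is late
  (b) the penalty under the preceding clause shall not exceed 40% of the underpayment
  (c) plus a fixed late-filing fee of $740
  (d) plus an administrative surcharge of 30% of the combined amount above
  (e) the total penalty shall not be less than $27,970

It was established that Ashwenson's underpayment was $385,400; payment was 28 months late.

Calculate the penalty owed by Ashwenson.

Accrued rate: 4% × 28 = 112%, capped at 40% → 40%
Failure-to-pay penalty: 40% of $385,400 = $154,160
Penalty before surcharge: $154,160 + $740 = $154,900
Administrative surcharge: 30% of $154,900 = $46,470
Total penalty: $154,900 + $46,470 = $201,370
Minimum $27,970: $201,370 meets the minimum, no increase.

$201,370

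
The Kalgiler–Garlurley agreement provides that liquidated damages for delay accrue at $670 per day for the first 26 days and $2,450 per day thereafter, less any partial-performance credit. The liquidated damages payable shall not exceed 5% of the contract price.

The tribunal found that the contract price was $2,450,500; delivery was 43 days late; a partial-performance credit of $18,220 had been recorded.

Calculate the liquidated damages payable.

First 26 days: 26 × $670 = $17,420
Remaining days: (43 − 26) × $2,450 = $41,650
Accrued per-day damages: $17,420 + $41,650 = $59,070
Less partial-performance credit: $59,070 − $18,220 = $40,850
Cap: 5% of $2,450,500 = $122,525
Cap at $122,525: $40,850 is within the cap, no reduction.

$40,850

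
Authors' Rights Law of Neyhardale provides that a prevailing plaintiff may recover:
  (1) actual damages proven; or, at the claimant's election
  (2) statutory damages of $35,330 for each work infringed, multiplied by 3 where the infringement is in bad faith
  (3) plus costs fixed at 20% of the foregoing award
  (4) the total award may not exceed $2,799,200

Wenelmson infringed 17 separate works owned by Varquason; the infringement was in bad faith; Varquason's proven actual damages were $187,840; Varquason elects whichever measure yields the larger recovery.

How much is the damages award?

$2,162,196

Statutory damages: 17 × $35,330 = $600,610
Trebled: 3 × $600,610 = $1,801,830
Greater of actual damages ($187,840) or enhanced statutory damages ($1,801,830): $1,801,830
Costs: 20% of $1,801,830 = $360,366
Award plus costs: $1,801,830 + $360,366 = $2,162,196
Cap at $2,799,200: $2,162,196 is within the cap, no reduction.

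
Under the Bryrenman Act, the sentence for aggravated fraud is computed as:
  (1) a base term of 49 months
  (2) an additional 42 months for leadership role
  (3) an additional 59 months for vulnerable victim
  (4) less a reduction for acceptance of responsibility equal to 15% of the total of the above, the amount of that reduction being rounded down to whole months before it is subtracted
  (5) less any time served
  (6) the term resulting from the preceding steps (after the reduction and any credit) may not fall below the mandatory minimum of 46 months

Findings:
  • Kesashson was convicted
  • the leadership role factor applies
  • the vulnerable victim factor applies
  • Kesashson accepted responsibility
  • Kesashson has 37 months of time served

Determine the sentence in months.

91 months

Leadership role enhancement: +42 months
Vulnerable victim enhancement: +59 months
Adjusted term: 49 months + 42 months + 59 months = 150 months
Acceptance of responsibility reduction: 15% of 150 months = 22 months (rounded down)
After reduction: 150 − 22 = 128 months
Less time served: 128 months − 37 months = 91 months
Minimum 46 months: 91 months meets the minimum, no increase.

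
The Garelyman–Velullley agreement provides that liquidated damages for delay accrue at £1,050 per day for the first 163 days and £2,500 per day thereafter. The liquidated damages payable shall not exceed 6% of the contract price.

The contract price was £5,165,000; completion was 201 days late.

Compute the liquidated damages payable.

£266,150

First 163 days: 163 × £1,050 = £171,150
Remaining days: (201 − 163) × £2,500 = £95,000
Accrued per-day damages: £171,150 + £95,000 = £266,150
Cap: 6% of £5,165,000 = £309,900
Cap at £309,900: £266,150 is within the cap, no reduction.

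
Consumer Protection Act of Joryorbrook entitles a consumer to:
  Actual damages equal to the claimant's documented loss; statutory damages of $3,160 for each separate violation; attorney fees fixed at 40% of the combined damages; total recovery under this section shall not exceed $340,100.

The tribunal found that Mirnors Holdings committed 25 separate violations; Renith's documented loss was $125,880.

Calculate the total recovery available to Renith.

$286,832

Statutory damages: 25 × $3,160 = $79,000
Combined damages: $125,880 + $79,000 = $204,880
Attorney fees: 40% of $204,880 = $81,952
Total before cap: $204,880 + $81,952 = $286,832
Cap at $340,100: $286,832 is within the cap, no reduction.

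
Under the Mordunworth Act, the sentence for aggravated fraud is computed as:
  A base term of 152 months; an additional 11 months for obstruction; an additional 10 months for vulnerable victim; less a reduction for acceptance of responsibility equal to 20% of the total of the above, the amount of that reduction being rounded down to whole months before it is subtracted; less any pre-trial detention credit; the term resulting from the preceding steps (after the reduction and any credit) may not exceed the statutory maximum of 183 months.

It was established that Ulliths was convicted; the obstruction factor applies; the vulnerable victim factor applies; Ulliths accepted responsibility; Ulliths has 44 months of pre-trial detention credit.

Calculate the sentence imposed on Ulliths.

95 months

Obstruction enhancement: +11 months
Vulnerable victim enhancement: +10 months
Adjusted term: 152 months + 11 months + 10 months = 173 months
Acceptance of responsibility reduction: 20% of 173 months = 34 months (rounded down)
After reduction: 173 − 34 = 139 months
Less pre-trial detention credit: 139 months − 44 months = 95 months
Cap at 183 months: 95 months is within the cap, no reduction.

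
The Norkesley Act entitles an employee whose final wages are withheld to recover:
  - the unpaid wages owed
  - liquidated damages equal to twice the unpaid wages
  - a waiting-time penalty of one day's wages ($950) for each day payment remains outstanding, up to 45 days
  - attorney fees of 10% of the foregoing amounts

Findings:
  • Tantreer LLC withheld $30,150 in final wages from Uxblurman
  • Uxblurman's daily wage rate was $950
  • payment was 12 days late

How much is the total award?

Doubled: 2 × $30,150 = $60,300
Penalty days: min(12, 45) = 12
Waiting-time penalty: 12 × $950 = $11,400
Subtotal: $30,150 + $60,300 + $11,400 = $101,850
Attorney fees: 10% of $101,850 = $10,185
Total award: $101,850 + $10,185 = $112,035

$112,035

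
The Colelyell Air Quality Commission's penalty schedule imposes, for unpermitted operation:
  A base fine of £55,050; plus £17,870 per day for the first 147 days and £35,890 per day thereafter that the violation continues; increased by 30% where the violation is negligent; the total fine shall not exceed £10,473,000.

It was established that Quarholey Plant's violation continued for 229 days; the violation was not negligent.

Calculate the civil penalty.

First 147 days: 147 × £17,870 = £2,626,890
Remaining days: (229 − 147) × £35,890 = £2,942,980
Per-day component: £2,626,890 + £2,942,980 = £5,569,870
Base plus per-day: £55,050 + £5,569,870 = £5,624,920
The violation was not negligent: no 30% increase.
Cap at £10,473,000: £5,624,920 is within the cap, no reduction.

£5,624,920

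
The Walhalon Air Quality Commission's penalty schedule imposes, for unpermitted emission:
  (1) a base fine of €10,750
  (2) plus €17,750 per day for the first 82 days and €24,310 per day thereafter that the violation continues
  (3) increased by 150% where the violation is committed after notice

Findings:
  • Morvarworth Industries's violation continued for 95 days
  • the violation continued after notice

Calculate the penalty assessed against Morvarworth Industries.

€4,455,700

First 82 days: 82 × €17,750 = €1,455,500
Remaining days: (95 − 82) × €24,310 = €316,030
Per-day component: €1,455,500 + €316,030 = €1,771,530
Base plus per-day: €10,750 + €1,771,530 = €1,782,280
Enhancement: 150% of €1,782,280 = €2,673,420
Enhanced fine: €1,782,280 + €2,673,420 = €4,455,700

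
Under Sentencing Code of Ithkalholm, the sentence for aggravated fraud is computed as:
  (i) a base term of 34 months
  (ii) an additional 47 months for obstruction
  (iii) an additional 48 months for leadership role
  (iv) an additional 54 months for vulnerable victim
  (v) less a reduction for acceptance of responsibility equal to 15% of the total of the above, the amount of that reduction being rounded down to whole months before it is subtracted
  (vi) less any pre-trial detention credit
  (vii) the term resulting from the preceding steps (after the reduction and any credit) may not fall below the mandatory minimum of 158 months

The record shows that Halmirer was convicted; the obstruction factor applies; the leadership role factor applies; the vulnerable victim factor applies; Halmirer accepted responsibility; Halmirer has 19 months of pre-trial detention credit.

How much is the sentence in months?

Obstruction enhancement: +47 months
Leadership role enhancement: +48 months
Vulnerable victim enhancement: +54 months
Adjusted term: 34 months + 47 months + 48 months + 54 months = 183 months
Acceptance of responsibility reduction: 15% of 183 months = 27 months (rounded down)
After reduction: 183 − 27 = 156 months
Less pre-trial detention credit: 156 months − 19 months = 137 months
Minimum 158 months: 137 months is below the minimum → 158 months

158 months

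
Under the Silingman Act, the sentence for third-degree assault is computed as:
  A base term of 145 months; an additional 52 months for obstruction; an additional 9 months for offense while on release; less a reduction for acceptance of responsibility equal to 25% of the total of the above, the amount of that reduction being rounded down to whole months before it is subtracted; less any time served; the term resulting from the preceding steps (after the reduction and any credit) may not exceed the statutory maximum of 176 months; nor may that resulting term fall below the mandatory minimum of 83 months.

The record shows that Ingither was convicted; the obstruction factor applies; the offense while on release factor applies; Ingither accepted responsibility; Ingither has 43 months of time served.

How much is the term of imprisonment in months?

112 months

Obstruction enhancement: +52 months
Offense while on release enhancement: +9 months
Adjusted term: 145 months + 52 months + 9 months = 206 months
Acceptance of responsibility reduction: 25% of 206 months = 51 months (rounded down)
After reduction: 206 − 51 = 155 months
Less time served: 155 months − 43 months = 112 months
Cap at 176 months: 112 months is within the cap, no reduction.
Minimum 83 months: 112 months meets the minimum, no increase.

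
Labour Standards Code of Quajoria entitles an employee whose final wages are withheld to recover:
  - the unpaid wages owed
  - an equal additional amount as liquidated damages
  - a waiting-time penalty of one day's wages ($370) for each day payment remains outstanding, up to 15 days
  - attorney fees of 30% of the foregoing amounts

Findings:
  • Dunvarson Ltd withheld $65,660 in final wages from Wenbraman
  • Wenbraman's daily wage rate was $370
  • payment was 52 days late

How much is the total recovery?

Liquidated damages (equal amount): $65,660
Penalty days: min(52, 15) = 15
Waiting-time penalty: 15 × $370 = $5,550
Subtotal: $65,660 + $65,660 + $5,550 = $136,870
Attorney fees: 30% of $136,870 = $41,061
Total award: $136,870 + $41,061 = $177,931

$177,931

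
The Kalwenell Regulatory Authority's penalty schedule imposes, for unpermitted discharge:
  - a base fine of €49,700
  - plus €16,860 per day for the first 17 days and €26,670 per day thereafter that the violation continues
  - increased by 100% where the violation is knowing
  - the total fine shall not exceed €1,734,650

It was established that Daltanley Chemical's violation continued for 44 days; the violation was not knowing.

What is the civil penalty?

First 17 days: 17 × €16,860 = €286,620
Remaining days: (44 − 17) × €26,670 = €720,090
Per-day component: €286,620 + €720,090 = €1,006,710
Base plus per-day: €49,700 + €1,006,710 = €1,056,410
The violation was not knowing: no 100% increase.
Cap at €1,734,650: €1,056,410 is within the cap, no reduction.

€1,056,410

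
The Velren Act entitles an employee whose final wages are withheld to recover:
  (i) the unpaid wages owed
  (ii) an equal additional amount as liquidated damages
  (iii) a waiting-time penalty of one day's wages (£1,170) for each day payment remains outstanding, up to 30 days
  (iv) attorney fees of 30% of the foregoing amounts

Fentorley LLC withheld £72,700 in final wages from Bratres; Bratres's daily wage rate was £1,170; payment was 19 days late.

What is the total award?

£217,919

Liquidated damages (equal amount): £72,700
Penalty days: min(19, 30) = 19
Waiting-time penalty: 19 × £1,170 = £22,230
Subtotal: £72,700 + £72,700 + £22,230 = £167,630
Attorney fees: 30% of £167,630 = £50,289
Total award: £167,630 + £50,289 = £217,919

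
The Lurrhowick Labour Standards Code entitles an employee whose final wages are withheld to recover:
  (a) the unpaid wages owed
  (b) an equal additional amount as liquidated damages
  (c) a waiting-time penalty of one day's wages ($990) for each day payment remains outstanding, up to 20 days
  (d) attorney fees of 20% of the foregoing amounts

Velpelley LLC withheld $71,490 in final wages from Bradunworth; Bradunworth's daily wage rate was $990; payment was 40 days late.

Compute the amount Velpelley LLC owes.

Liquidated damages (equal amount): $71,490
Penalty days: min(40, 20) = 20
Waiting-time penalty: 20 × $990 = $19,800
Subtotal: $71,490 + $71,490 + $19,800 = $162,780
Attorney fees: 20% of $162,780 = $32,556
Total award: $162,780 + $32,556 = $195,336

$195,336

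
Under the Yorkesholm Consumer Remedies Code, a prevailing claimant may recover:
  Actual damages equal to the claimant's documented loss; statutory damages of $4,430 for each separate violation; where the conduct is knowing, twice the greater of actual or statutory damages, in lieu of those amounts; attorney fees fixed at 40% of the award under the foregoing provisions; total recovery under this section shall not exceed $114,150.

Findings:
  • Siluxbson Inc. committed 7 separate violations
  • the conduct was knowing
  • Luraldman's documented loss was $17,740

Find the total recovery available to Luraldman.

Statutory damages: 7 × $4,430 = $31,010
Greater of actual damages ($17,740) or statutory damages ($31,010): $31,010
Doubled: 2 × $31,010 = $62,020
Attorney fees: 40% of $62,020 = $24,808
Total before cap: $62,020 + $24,808 = $86,828
Cap at $114,150: $86,828 is within the cap, no reduction.

$86,828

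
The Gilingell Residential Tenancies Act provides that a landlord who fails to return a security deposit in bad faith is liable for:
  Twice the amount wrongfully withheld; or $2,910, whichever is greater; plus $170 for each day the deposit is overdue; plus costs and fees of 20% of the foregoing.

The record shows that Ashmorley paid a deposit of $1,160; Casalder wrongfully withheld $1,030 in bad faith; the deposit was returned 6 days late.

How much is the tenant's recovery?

Doubled: 2 × $1,030 = $2,060
Minimum $2,910: $2,060 is below the minimum → $2,910
Late-return penalty: 6 × $170 = $1,020
Damages plus late penalty: $2,910 + $1,020 = $3,930
Costs and fees: 20% of $3,930 = $786
Total recovery: $3,930 + $786 = $4,716

$4,716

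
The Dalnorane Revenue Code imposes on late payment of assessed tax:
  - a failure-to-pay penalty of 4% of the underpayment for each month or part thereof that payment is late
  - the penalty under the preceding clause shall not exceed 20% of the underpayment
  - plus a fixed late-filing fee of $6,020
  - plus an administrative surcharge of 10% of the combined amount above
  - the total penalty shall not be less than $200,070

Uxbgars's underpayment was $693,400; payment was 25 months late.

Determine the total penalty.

Penalty: $200,070

Accrued rate: 4% × 25 = 100%, capped at 20% → 20%
Failure-to-pay penalty: 20% of $693,400 = $138,680
Penalty before surcharge: $138,680 + $6,020 = $144,700
Administrative surcharge: 10% of $144,700 = $14,470
Total penalty: $144,700 + $14,470 = $159,170
Minimum $200,070: $159,170 is below the minimum → $200,070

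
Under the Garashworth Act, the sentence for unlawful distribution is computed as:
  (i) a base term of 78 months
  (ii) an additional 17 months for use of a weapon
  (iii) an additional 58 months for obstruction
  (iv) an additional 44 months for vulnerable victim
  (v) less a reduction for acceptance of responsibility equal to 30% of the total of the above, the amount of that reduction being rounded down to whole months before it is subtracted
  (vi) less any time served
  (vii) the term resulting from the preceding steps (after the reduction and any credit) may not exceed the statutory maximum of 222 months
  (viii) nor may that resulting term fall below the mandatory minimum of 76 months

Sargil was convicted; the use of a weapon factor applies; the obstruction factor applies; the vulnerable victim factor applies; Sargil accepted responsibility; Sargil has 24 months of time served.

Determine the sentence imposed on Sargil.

Use of a weapon enhancement: +17 months
Obstruction enhancement: +58 months
Vulnerable victim enhancement: +44 months
Adjusted term: 78 months + 17 months + 58 months + 44 months = 197 months
Acceptance of responsibility reduction: 30% of 197 months = 59 months (rounded down)
After reduction: 197 − 59 = 138 months
Less time served: 138 months − 24 months = 114 months
Cap at 222 months: 114 months is within the cap, no reduction.
Minimum 76 months: 114 months meets the minimum, no increase.

114 months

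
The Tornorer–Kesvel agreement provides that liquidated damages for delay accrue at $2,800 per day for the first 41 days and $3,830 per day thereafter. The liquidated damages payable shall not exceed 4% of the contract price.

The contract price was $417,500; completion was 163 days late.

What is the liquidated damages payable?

First 41 days: 41 × $2,800 = $114,800
Remaining days: (163 − 41) × $3,830 = $467,260
Accrued per-day damages: $114,800 + $467,260 = $582,060
Cap: 4% of $417,500 = $16,700
Cap at $16,700: $582,060 exceeds the cap → $16,700

$16,700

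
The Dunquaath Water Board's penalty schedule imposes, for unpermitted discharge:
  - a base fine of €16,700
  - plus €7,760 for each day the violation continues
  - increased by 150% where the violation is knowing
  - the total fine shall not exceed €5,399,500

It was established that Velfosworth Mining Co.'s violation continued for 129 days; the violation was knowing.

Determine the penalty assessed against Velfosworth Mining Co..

Per-day component: 129 × €7,760 = €1,001,040
Base plus per-day: €16,700 + €1,001,040 = €1,017,740
Enhancement: 150% of €1,017,740 = €1,526,610
Enhanced fine: €1,017,740 + €1,526,610 = €2,544,350
Cap at €5,399,500: €2,544,350 is within the cap, no reduction.

€2,544,350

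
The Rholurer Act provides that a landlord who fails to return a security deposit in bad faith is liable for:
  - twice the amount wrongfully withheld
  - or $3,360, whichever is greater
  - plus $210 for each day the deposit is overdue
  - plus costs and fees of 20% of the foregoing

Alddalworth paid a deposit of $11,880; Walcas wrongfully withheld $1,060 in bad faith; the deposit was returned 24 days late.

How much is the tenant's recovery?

Doubled: 2 × $1,060 = $2,120
Minimum $3,360: $2,120 is below the minimum → $3,360
Late-return penalty: 24 × $210 = $5,040
Damages plus late penalty: $3,360 + $5,040 = $8,400
Costs and fees: 20% of $8,400 = $1,680
Total recovery: $8,400 + $1,680 = $10,080

$10,080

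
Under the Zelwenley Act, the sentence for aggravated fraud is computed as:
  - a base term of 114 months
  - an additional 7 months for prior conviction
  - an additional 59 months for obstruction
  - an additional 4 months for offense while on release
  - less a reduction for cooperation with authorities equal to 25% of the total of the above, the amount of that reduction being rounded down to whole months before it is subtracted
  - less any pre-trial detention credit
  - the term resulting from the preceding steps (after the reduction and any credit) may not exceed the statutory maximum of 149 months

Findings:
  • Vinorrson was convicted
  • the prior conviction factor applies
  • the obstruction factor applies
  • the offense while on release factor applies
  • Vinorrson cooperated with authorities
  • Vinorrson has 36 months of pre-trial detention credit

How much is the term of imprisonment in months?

102 months

Prior conviction enhancement: +7 months
Obstruction enhancement: +59 months
Offense while on release enhancement: +4 months
Adjusted term: 114 months + 7 months + 59 months + 4 months = 184 months
Cooperation with authorities reduction: 25% of 184 months = 46 months (rounded down)
After reduction: 184 − 46 = 138 months
Less pre-trial detention credit: 138 months − 36 months = 102 months
Cap at 149 months: 102 months is within the cap, no reduction.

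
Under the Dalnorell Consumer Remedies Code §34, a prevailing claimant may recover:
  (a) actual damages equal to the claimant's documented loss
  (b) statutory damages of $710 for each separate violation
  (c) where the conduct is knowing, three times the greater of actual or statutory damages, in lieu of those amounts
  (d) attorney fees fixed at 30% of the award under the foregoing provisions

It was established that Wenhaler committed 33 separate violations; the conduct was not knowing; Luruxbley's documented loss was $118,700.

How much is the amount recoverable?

$184,769

Statutory damages: 33 × $710 = $23,430
Conduct not knowing: the in-lieu enhancement does not apply.
Actual plus statutory damages: $118,700 + $23,430 = $142,130
Attorney fees: 30% of $142,130 = $42,639
Total recovery: $142,130 + $42,639 = $184,769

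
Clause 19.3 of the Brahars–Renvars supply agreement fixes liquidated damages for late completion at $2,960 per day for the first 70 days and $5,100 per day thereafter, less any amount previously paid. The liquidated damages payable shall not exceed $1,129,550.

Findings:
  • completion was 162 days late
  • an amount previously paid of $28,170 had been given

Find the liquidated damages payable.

First 70 days: 70 × $2,960 = $207,200
Remaining days: (162 − 70) × $5,100 = $469,200
Accrued per-day damages: $207,200 + $469,200 = $676,400
Less amount previously paid: $676,400 − $28,170 = $648,230
Cap at $1,129,550: $648,230 is within the cap, no reduction.

Liquidated damages: $648,230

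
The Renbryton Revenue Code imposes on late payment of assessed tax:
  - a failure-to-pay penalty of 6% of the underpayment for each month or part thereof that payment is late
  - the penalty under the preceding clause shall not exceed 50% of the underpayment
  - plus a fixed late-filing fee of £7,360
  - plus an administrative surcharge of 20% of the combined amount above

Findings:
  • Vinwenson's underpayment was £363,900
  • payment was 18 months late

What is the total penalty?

£227,172

Accrued rate: 6% × 18 = 108%, capped at 50% → 50%
Failure-to-pay penalty: 50% of £363,900 = £181,950
Penalty before surcharge: £181,950 + £7,360 = £189,310
Administrative surcharge: 20% of £189,310 = £37,862
Total penalty: £189,310 + £37,862 = £227,172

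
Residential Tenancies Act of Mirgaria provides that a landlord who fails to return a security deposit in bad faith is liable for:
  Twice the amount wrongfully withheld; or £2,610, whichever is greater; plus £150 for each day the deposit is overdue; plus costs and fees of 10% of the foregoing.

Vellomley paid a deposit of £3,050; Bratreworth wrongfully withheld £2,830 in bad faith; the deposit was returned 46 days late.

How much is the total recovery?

£13,816

Doubled: 2 × £2,830 = £5,660
Minimum £2,610: £5,660 meets the minimum, no increase.
Late-return penalty: 46 × £150 = £6,900
Damages plus late penalty: £5,660 + £6,900 = £12,560
Costs and fees: 10% of £12,560 = £1,256
Total recovery: £12,560 + £1,256 = £13,816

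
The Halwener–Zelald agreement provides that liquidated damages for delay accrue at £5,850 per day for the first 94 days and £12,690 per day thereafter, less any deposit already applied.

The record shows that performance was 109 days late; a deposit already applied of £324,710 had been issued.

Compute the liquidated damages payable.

First 94 days: 94 × £5,850 = £549,900
Remaining days: (109 − 94) × £12,690 = £190,350
Accrued per-day damages: £549,900 + £190,350 = £740,250
Less deposit already applied: £740,250 − £324,710 = £415,540

£415,540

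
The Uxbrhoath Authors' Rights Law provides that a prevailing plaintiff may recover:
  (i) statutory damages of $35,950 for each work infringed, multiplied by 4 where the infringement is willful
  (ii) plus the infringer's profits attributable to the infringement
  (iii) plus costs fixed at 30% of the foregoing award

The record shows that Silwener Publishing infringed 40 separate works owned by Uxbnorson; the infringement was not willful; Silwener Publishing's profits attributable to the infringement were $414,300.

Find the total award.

Statutory damages: 40 × $35,950 = $1,438,000
Infringement not willful: no ×4 enhancement.
Combined award: $1,438,000 + $414,300 = $1,852,300
Costs: 30% of $1,852,300 = $555,690
Award plus costs: $1,852,300 + $555,690 = $2,407,990

$2,407,990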